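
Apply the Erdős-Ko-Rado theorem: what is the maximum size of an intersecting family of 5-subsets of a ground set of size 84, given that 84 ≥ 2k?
max |F| = C(83, 4) = 1837620

Erdős-Ko-Rado (1961): when n ≥ 2k, max |F| = C(n−1, k−1). The bound is attained by the star {A : i ∈ A} for any fixed i ∈ [n]. Here C(84−1, 5−1) = C(83, 4) = 1837620.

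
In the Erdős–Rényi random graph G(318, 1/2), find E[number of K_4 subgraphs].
E[# K_4] = C(318, 4) · (1/2)^C(4, 2) = 418092885 / 2^6 = 6532701.328125

For each 4-subset S of vertices (there are C(318, 4) = 418092885 such S), let X_S = 1 if S induces a K_4 (all C(4, 2) = 6 edges present). Then P(X_S = 1) = (1/2)^6 = 1/64. By linearity of expectation, E[# K_4] = C(318, 4) · (1/2)^6 = 418092885 / 64 = 6532701.328125.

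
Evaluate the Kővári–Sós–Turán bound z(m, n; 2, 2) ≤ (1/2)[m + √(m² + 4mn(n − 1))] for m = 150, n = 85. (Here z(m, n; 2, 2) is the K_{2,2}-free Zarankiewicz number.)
z(150, 85; 2, 2) ≤ (1/2)[150 + √(150² + 4·150·85·84)] = (1/2)[150 + √4306500] = 1112.6054

Kővári–Sós–Turán: let r_1, ..., r_150 be the row sums and z = Σ r_i the total number of 1s. Each pair of columns can share at most one row with both entries 1 (else a 2×2 all-ones block appears), so Σ_i C(r_i, 2) ≤ C(85, 2) = 3570. By convexity Σ_i C(r_i, 2) ≥ 150·C(z/150, 2) = z(z − 150)/(2·150), giving z² − 150z − 150·85·84 ≤ 0 and hence z ≤ (1/2)[150 + √(22500 + 4·1071000)] = (1/2)[150 + √4306500] ≈ (1/2)(150 + 2075.2108) = 1112.6054.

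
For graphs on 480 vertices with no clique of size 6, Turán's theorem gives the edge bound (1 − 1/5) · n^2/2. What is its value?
Turán density bound = (4/5) · 480^2/2 = 92160

Turán's theorem: ex(n, K_{r+1}) is achieved by the complete r-partite Turán graph T(n, r) with parts as balanced as possible, and is at most (1 − 1/r) · n^2/2. For r = 5, n = 480: the density bound is (4/5) · 230400/2 = 92160. Since 5 ∣ 480, the Turán graph T(480, 5) has parts of equal size 96, and its edge count e(T(480, 5)) = 92160 attains the density bound exactly.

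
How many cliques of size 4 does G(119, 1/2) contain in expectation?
E[# K_4] = C(119, 4) · (1/2)^C(4, 2) = 7940751 / 2^6 = 124074.234375

For each 4-subset S of vertices (there are C(119, 4) = 7940751 such S), let X_S = 1 if S induces a K_4 (all C(4, 2) = 6 edges present). Then P(X_S = 1) = (1/2)^6 = 1/64. By linearity of expectation, E[# K_4] = C(119, 4) · (1/2)^6 = 7940751 / 64 = 124074.234375.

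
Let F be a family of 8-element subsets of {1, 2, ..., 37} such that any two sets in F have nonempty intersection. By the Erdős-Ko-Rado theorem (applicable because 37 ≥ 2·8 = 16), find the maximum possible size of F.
max |F| = C(36, 7) = 8347680

The Erdős-Ko-Rado theorem states: for n ≥ 2k, an intersecting family of k-subsets of an n-element set has size at most C(n − 1, k − 1), with equality for 'star' families {A ⊆ [n] : |A| = k, i ∈ A} (fix an element i). For n = 37, k = 8: C(36, 7) = 8347680.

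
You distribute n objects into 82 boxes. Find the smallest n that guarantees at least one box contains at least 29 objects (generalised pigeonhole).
n = (29 − 1)·82 + 1 = 2297

By the generalised pigeonhole principle, to guarantee some box contains ≥ r objects we need more than (r − 1) · k objects total. Threshold: n = (r − 1) · k + 1. With r = 29 and k = 82: n = 28 · 82 + 1 = 2296 + 1 = 2297. For n = 2296 = 28 · 82, we can put exactly 28 objects in every box, avoiding 29 in any single one — so 2297 is tight.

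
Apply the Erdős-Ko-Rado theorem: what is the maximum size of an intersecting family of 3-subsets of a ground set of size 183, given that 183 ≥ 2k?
max |F| = C(182, 2) = 16471

The Erdős-Ko-Rado theorem states: for n ≥ 2k, an intersecting family of k-subsets of an n-element set has size at most C(n − 1, k − 1), with equality for 'star' families {A ⊆ [n] : |A| = k, i ∈ A} (fix an element i). For n = 183, k = 3: C(182, 2) = 16471.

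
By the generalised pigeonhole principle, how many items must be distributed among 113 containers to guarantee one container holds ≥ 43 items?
n = (43 − 1)·113 + 1 = 4747

By the generalised pigeonhole principle, to guarantee some box contains ≥ r objects we need more than (r − 1) · k objects total. Threshold: n = (r − 1) · k + 1. With r = 43 and k = 113: n = 42 · 113 + 1 = 4746 + 1 = 4747. For n = 4746 = 42 · 113, we can put exactly 42 objects in every box, avoiding 43 in any single one — so 4747 is tight.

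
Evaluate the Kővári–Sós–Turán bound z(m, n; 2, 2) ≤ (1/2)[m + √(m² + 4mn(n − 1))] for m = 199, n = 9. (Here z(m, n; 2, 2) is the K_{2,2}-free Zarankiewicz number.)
z(199, 9; 2, 2) ≤ (1/2)[199 + √(199² + 4·199·9·8)] = (1/2)[199 + √96913] = 255.1543

Kővári–Sós–Turán: let r_1, ..., r_199 be the row sums and z = Σ r_i the total number of 1s. Each pair of columns can share at most one row with both entries 1 (else a 2×2 all-ones block appears), so Σ_i C(r_i, 2) ≤ C(9, 2) = 36. By convexity Σ_i C(r_i, 2) ≥ 199·C(z/199, 2) = z(z − 199)/(2·199), giving z² − 199z − 199·9·8 ≤ 0 and hence z ≤ (1/2)[199 + √(39601 + 4·14328)] = (1/2)[199 + √96913] ≈ (1/2)(199 + 311.3085) = 255.1543.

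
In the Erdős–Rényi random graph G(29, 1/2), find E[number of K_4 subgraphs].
E[# K_4] = C(29, 4) · (1/2)^C(4, 2) = 23751 / 2^6 = 371.109375

For each 4-subset S of vertices (there are C(29, 4) = 23751 such S), let X_S = 1 if S induces a K_4 (all C(4, 2) = 6 edges present). Then P(X_S = 1) = (1/2)^6 = 1/64. By linearity of expectation, E[# K_4] = C(29, 4) · (1/2)^6 = 23751 / 64 = 371.109375.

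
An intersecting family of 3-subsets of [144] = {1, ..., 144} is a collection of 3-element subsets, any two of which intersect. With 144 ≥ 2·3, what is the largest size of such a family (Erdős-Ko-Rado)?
max |F| = C(143, 2) = 10153

Erdős-Ko-Rado (1961): when n ≥ 2k, max |F| = C(n−1, k−1). The bound is attained by the star {A : i ∈ A} for any fixed i ∈ [n]. Here C(144−1, 3−1) = C(143, 2) = 10153.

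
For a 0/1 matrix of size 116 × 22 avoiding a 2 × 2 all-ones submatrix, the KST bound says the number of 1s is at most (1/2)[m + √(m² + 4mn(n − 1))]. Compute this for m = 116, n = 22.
z(116, 22; 2, 2) ≤ (1/2)[116 + √(116² + 4·116·22·21)] = (1/2)[116 + √227824] = 296.6546

Kővári–Sós–Turán: let r_1, ..., r_116 be the row sums and z = Σ r_i the total number of 1s. Each pair of columns can share at most one row with both entries 1 (else a 2×2 all-ones block appears), so Σ_i C(r_i, 2) ≤ C(22, 2) = 231. By convexity Σ_i C(r_i, 2) ≥ 116·C(z/116, 2) = z(z − 116)/(2·116), giving z² − 116z − 116·22·21 ≤ 0 and hence z ≤ (1/2)[116 + √(13456 + 4·53592)] = (1/2)[116 + √227824] ≈ (1/2)(116 + 477.3091) = 296.6546.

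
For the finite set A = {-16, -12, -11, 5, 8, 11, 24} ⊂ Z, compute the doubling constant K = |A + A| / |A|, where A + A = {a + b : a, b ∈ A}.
K = |A + A| / |A| = 26/7

Enumerate A + A = {a + b : a, b ∈ A}. With |A| = 7, there are |A|^2 = 49 ordered sum pairs; collecting distinct values, A + A = {-32, -28, -27, -24, -23, -22, -11, -8, -7, -6, -5, -4, -3, -1, 0, 8, 10, 12, 13, 16, 19, 22, 29, 32, 35, 48}, so |A + A| = 26. Thus K = 26/7. For comparison, the minimum possible |A + A| over all 7-element sets is 2·7 − 1 = 13 (so min K = 13/7), attained only by arithmetic progressions.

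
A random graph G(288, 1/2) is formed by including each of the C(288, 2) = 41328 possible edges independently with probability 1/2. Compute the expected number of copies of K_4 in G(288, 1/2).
E[# K_4] = C(288, 4) · (1/2)^C(4, 2) = 280720440 / 2^6 = 35090055/8 = 4386256.875

For each 4-subset S of vertices (there are C(288, 4) = 280720440 such S), let X_S = 1 if S induces a K_4 (all C(4, 2) = 6 edges present). Then P(X_S = 1) = (1/2)^6 = 1/64. By linearity of expectation, E[# K_4] = C(288, 4) · (1/2)^6 = 280720440 / 64 = 35090055/8 = 4386256.875.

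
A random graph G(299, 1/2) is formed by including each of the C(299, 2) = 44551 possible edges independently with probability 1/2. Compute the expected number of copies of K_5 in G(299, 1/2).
E[# K_5] = C(299, 5) · (1/2)^C(5, 2) = 19256456934 / 2^10 = 9628228467/512 ≈ 18805133.724609

For each 5-subset S of vertices (there are C(299, 5) = 19256456934 such S), let X_S = 1 if S induces a K_5 (all C(5, 2) = 10 edges present). Then P(X_S = 1) = (1/2)^10 = 1/1024. By linearity of expectation, E[# K_5] = C(299, 5) · (1/2)^10 = 19256456934 / 1024 = 9628228467/512 ≈ 18805133.724609.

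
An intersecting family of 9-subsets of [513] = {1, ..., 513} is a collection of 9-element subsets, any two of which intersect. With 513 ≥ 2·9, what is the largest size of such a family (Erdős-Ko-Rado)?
max |F| = C(512, 8) = 110859231254749120

Erdős-Ko-Rado (1961): when n ≥ 2k, max |F| = C(n−1, k−1). The bound is attained by the star {A : i ∈ A} for any fixed i ∈ [n]. Here C(513−1, 9−1) = C(512, 8) = 110859231254749120.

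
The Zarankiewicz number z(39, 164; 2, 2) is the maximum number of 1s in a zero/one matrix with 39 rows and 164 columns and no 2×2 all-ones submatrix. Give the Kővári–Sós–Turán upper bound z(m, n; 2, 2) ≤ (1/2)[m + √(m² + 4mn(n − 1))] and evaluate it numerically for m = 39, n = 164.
z(39, 164; 2, 2) ≤ (1/2)[39 + √(39² + 4·39·164·163)] = (1/2)[39 + √4171713] = 1040.7386

Kővári–Sós–Turán: let r_1, ..., r_39 be the row sums and z = Σ r_i the total number of 1s. Each pair of columns can share at most one row with both entries 1 (else a 2×2 all-ones block appears), so Σ_i C(r_i, 2) ≤ C(164, 2) = 13366. By convexity Σ_i C(r_i, 2) ≥ 39·C(z/39, 2) = z(z − 39)/(2·39), giving z² − 39z − 39·164·163 ≤ 0 and hence z ≤ (1/2)[39 + √(1521 + 4·1042548)] = (1/2)[39 + √4171713] ≈ (1/2)(39 + 2042.4772) = 1040.7386.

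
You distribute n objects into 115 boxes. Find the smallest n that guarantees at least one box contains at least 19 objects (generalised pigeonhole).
n = (19 − 1)·115 + 1 = 2071

By the generalised pigeonhole principle, to guarantee some box contains ≥ r objects we need more than (r − 1) · k objects total. Threshold: n = (r − 1) · k + 1. With r = 19 and k = 115: n = 18 · 115 + 1 = 2070 + 1 = 2071. For n = 2070 = 18 · 115, we can put exactly 18 objects in every box, avoiding 19 in any single one — so 2071 is tight.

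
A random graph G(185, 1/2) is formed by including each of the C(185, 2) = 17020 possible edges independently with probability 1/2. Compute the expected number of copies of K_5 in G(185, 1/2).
E[# K_5] = C(185, 5) · (1/2)^C(5, 2) = 1710052162 / 2^10 = 855026081/512 ≈ 1669972.814453

For each 5-subset S of vertices (there are C(185, 5) = 1710052162 such S), let X_S = 1 if S induces a K_5 (all C(5, 2) = 10 edges present). Then P(X_S = 1) = (1/2)^10 = 1/1024. By linearity of expectation, E[# K_5] = C(185, 5) · (1/2)^10 = 1710052162 / 1024 = 855026081/512 ≈ 1669972.814453.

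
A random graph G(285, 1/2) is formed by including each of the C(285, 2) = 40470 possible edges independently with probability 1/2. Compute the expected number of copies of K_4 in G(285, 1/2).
E[# K_4] = C(285, 4) · (1/2)^C(4, 2) = 269145735 / 2^6 = 4205402.109375

For each 4-subset S of vertices (there are C(285, 4) = 269145735 such S), let X_S = 1 if S induces a K_4 (all C(4, 2) = 6 edges present). Then P(X_S = 1) = (1/2)^6 = 1/64. By linearity of expectation, E[# K_4] = C(285, 4) · (1/2)^6 = 269145735 / 64 = 4205402.109375.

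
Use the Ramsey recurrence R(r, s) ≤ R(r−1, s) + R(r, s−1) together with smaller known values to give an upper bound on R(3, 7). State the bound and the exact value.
R(3, 7) ≤ R(2, 7) + R(3, 6) = 7 + 18 = 25; exact value R(3, 7) = 23.

The Erdős–Szekeres recurrence R(r, s) ≤ R(r−1, s) + R(r, s−1) applied to (r, s) = (3, 7) gives
  R(3, 7) ≤ R(2, 7) + R(3, 6) = 7 + 18 = 25.
(Recall R(2, k) = k and R is symmetric.) The recurrence is not tight here (it gives 25, but the exact value is R(3, 7) = 23); the tight upper bound requires a sharper argument than the simple recurrence, combined with a lower-bound construction on K_{22}.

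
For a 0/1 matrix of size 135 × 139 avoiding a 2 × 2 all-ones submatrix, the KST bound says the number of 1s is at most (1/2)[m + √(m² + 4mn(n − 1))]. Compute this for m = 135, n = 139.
z(135, 139; 2, 2) ≤ (1/2)[135 + √(135² + 4·135·139·138)] = (1/2)[135 + √10376505] = 1678.1291

Kővári–Sós–Turán: let r_1, ..., r_135 be the row sums and z = Σ r_i the total number of 1s. Each pair of columns can share at most one row with both entries 1 (else a 2×2 all-ones block appears), so Σ_i C(r_i, 2) ≤ C(139, 2) = 9591. By convexity Σ_i C(r_i, 2) ≥ 135·C(z/135, 2) = z(z − 135)/(2·135), giving z² − 135z − 135·139·138 ≤ 0 and hence z ≤ (1/2)[135 + √(18225 + 4·2589570)] = (1/2)[135 + √10376505] ≈ (1/2)(135 + 3221.2583) = 1678.1291.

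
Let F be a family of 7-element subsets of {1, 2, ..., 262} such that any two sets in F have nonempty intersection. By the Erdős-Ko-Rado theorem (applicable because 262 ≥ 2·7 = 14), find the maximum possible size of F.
max |F| = C(261, 6) = 414356272512

Erdős-Ko-Rado (1961): when n ≥ 2k, max |F| = C(n−1, k−1). The bound is attained by the star {A : i ∈ A} for any fixed i ∈ [n]. Here C(262−1, 7−1) = C(261, 6) = 414356272512.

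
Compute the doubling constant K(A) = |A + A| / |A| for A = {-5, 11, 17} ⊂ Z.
K = |A + A| / |A| = 6/3 = 2

Enumerate A + A = {a + b : a, b ∈ A}. With |A| = 3, there are |A|^2 = 9 ordered sum pairs; collecting distinct values, A + A = {-10, 6, 12, 22, 28, 34}, so |A + A| = 6. Thus K = 6/3 = 2. For comparison, the minimum possible |A + A| over all 3-element sets is 2·3 − 1 = 5 (so min K = 5/3), attained only by arithmetic progressions.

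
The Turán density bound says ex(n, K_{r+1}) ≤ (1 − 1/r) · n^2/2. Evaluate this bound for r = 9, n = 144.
Turán density bound = (8/9) · 144^2/2 = 9216

Turán's theorem: ex(n, K_{r+1}) is achieved by the complete r-partite Turán graph T(n, r) with parts as balanced as possible, and is at most (1 − 1/r) · n^2/2. For r = 9, n = 144: the density bound is (8/9) · 20736/2 = 9216. Since 9 ∣ 144, the Turán graph T(144, 9) has parts of equal size 16, and its edge count e(T(144, 9)) = 9216 attains the density bound exactly.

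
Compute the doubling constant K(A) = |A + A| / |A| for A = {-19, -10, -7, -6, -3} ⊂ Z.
K = |A + A| / |A| = 14/5

Enumerate A + A = {a + b : a, b ∈ A}. With |A| = 5, there are |A|^2 = 25 ordered sum pairs; collecting distinct values, A + A = {-38, -29, -26, -25, -22, -20, -17, -16, -14, -13, -12, -10, -9, -6}, so |A + A| = 14. Thus K = 14/5. For comparison, the minimum possible |A + A| over all 5-element sets is 2·5 − 1 = 9 (so min K = 9/5), attained only by arithmetic progressions.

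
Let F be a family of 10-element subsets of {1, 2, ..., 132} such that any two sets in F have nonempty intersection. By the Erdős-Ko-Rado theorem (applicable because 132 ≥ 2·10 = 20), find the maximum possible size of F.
max |F| = C(131, 9) = 23640810986000

Erdős-Ko-Rado (1961): when n ≥ 2k, max |F| = C(n−1, k−1). The bound is attained by the star {A : i ∈ A} for any fixed i ∈ [n]. Here C(132−1, 10−1) = C(131, 9) = 23640810986000.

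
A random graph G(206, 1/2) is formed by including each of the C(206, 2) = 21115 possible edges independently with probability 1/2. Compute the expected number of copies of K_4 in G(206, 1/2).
E[# K_4] = C(206, 4) · (1/2)^C(4, 2) = 72867865 / 2^6 = 1138560.390625

For each 4-subset S of vertices (there are C(206, 4) = 72867865 such S), let X_S = 1 if S induces a K_4 (all C(4, 2) = 6 edges present). Then P(X_S = 1) = (1/2)^6 = 1/64. By linearity of expectation, E[# K_4] = C(206, 4) · (1/2)^6 = 72867865 / 64 = 1138560.390625.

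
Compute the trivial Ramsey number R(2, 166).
R(2, 166) = 166

R(2, k) = k for all k ≥ 2: in a 2-colouring of K_k, either some edge is red (a red K_2) or all edges are blue (a blue K_k). And K_{165} coloured all-blue has no blue K_166, so R(2, 166) > 165. Hence R(2, 166) = 166.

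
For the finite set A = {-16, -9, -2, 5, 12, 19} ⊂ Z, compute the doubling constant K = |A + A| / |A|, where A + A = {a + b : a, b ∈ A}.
K = |A + A| / |A| = 11/6

Enumerate A + A = {a + b : a, b ∈ A}. With |A| = 6, there are |A|^2 = 36 ordered sum pairs; collecting distinct values, A + A = {-32, -25, -18, -11, -4, 3, 10, 17, 24, 31, 38}, so |A + A| = 11. Thus K = 11/6. Here |A + A| = 2|A| − 1 = 11, the minimum possible — so K = 11/6 is minimal, which holds iff A is an arithmetic progression.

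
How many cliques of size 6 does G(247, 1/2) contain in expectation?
E[# K_6] = C(247, 6) · (1/2)^C(6, 2) = 296672379003 / 2^15 ≈ 9053722.503754

For each 6-subset S of vertices (there are C(247, 6) = 296672379003 such S), let X_S = 1 if S induces a K_6 (all C(6, 2) = 15 edges present). Then P(X_S = 1) = (1/2)^15 = 1/32768. By linearity of expectation, E[# K_6] = C(247, 6) · (1/2)^15 = 296672379003 / 32768 ≈ 9053722.503754.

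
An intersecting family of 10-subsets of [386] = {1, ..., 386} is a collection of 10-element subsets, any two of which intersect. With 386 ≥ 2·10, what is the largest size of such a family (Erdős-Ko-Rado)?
max |F| = C(385, 9) = 466092366411431760

The Erdős-Ko-Rado theorem states: for n ≥ 2k, an intersecting family of k-subsets of an n-element set has size at most C(n − 1, k − 1), with equality for 'star' families {A ⊆ [n] : |A| = k, i ∈ A} (fix an element i). For n = 386, k = 10: C(385, 9) = 466092366411431760.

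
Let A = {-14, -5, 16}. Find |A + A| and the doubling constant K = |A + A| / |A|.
K = |A + A| / |A| = 6/3 = 2

Enumerate A + A = {a + b : a, b ∈ A}. With |A| = 3, there are |A|^2 = 9 ordered sum pairs; collecting distinct values, A + A = {-28, -19, -10, 2, 11, 32}, so |A + A| = 6. Thus K = 6/3 = 2. For comparison, the minimum possible |A + A| over all 3-element sets is 2·3 − 1 = 5 (so min K = 5/3), attained only by arithmetic progressions.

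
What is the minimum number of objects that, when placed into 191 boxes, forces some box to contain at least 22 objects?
n = (22 − 1)·191 + 1 = 4012

By the generalised pigeonhole principle, to guarantee some box contains ≥ r objects we need more than (r − 1) · k objects total. Threshold: n = (r − 1) · k + 1. With r = 22 and k = 191: n = 21 · 191 + 1 = 4011 + 1 = 4012. For n = 4011 = 21 · 191, we can put exactly 21 objects in every box, avoiding 22 in any single one — so 4012 is tight.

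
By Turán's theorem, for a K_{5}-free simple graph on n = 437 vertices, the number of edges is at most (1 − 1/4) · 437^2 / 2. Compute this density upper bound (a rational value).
Turán density bound = (3/4) · 437^2/2 = 572907/8 ≈ 71613.375

Turán's theorem: ex(n, K_{r+1}) is achieved by the complete r-partite Turán graph T(n, r) with parts as balanced as possible, and is at most (1 − 1/r) · n^2/2. For r = 4, n = 437: the density bound is (3/4) · 190969/2 = 572907/8 ≈ 71613.375. The integer-valued extremum is e(T(437, 4)) = 71613, which is strictly less than the density bound 572907/8 since 4 ∤ 437 (the parts of T(437, 4) cannot all be equal).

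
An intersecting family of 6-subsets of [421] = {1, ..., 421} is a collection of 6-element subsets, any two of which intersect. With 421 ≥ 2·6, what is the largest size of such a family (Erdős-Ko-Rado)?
max |F| = C(420, 5) = 106337815584

Erdős-Ko-Rado (1961): when n ≥ 2k, max |F| = C(n−1, k−1). The bound is attained by the star {A : i ∈ A} for any fixed i ∈ [n]. Here C(421−1, 6−1) = C(420, 5) = 106337815584.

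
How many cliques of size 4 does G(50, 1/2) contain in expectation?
E[# K_4] = C(50, 4) · (1/2)^C(4, 2) = 230300 / 2^6 = 57575/16 = 3598.4375

For each 4-subset S of vertices (there are C(50, 4) = 230300 such S), let X_S = 1 if S induces a K_4 (all C(4, 2) = 6 edges present). Then P(X_S = 1) = (1/2)^6 = 1/64. By linearity of expectation, E[# K_4] = C(50, 4) · (1/2)^6 = 230300 / 64 = 57575/16 = 3598.4375.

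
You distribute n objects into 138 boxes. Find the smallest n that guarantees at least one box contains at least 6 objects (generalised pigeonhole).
n = (6 − 1)·138 + 1 = 691

By the generalised pigeonhole principle, to guarantee some box contains ≥ r objects we need more than (r − 1) · k objects total. Threshold: n = (r − 1) · k + 1. With r = 6 and k = 138: n = 5 · 138 + 1 = 690 + 1 = 691. For n = 690 = 5 · 138, we can put exactly 5 objects in every box, avoiding 6 in any single one — so 691 is tight.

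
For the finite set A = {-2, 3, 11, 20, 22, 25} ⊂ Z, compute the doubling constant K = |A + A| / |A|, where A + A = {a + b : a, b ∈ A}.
K = |A + A| / |A| = 20/6 = 10/3

Enumerate A + A = {a + b : a, b ∈ A}. With |A| = 6, there are |A|^2 = 36 ordered sum pairs; collecting distinct values, A + A = {-4, 1, 6, 9, 14, 18, 20, 22, 23, 25, 28, 31, 33, 36, 40, 42, 44, 45, 47, 50}, so |A + A| = 20. Thus K = 20/6 = 10/3. For comparison, the minimum possible |A + A| over all 6-element sets is 2·6 − 1 = 11 (so min K = 11/6), attained only by arithmetic progressions.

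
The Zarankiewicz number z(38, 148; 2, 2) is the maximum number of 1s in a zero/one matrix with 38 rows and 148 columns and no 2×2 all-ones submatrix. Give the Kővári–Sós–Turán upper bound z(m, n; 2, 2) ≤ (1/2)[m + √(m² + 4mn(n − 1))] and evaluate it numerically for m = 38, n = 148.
z(38, 148; 2, 2) ≤ (1/2)[38 + √(38² + 4·38·148·147)] = (1/2)[38 + √3308356] = 928.4443

Kővári–Sós–Turán: let r_1, ..., r_38 be the row sums and z = Σ r_i the total number of 1s. Each pair of columns can share at most one row with both entries 1 (else a 2×2 all-ones block appears), so Σ_i C(r_i, 2) ≤ C(148, 2) = 10878. By convexity Σ_i C(r_i, 2) ≥ 38·C(z/38, 2) = z(z − 38)/(2·38), giving z² − 38z − 38·148·147 ≤ 0 and hence z ≤ (1/2)[38 + √(1444 + 4·826728)] = (1/2)[38 + √3308356] ≈ (1/2)(38 + 1818.8887) = 928.4443.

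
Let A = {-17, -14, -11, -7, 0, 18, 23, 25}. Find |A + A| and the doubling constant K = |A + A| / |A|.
K = |A + A| / |A| = 32/8 = 4

Enumerate A + A = {a + b : a, b ∈ A}. With |A| = 8, there are |A|^2 = 64 ordered sum pairs; collecting distinct values, A + A = {-34, -31, -28, -25, -24, -22, -21, -18, -17, -14, -11, -7, 0, 1, 4, 6, 7, 8, 9, 11, 12, 14, 16, 18, 23, 25, 36, 41, 43, 46, 48, 50}, so |A + A| = 32. Thus K = 32/8 = 4. For comparison, the minimum possible |A + A| over all 8-element sets is 2·8 − 1 = 15 (so min K = 15/8), attained only by arithmetic progressions.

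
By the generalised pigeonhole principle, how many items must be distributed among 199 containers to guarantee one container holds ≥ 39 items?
n = (39 − 1)·199 + 1 = 7563

By the generalised pigeonhole principle, to guarantee some box contains ≥ r objects we need more than (r − 1) · k objects total. Threshold: n = (r − 1) · k + 1. With r = 39 and k = 199: n = 38 · 199 + 1 = 7562 + 1 = 7563. For n = 7562 = 38 · 199, we can put exactly 38 objects in every box, avoiding 39 in any single one — so 7563 is tight.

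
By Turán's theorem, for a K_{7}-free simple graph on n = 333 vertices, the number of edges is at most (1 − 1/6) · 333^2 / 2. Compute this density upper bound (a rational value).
Turán density bound = (5/6) · 333^2/2 = 184815/4 ≈ 46203.75

Turán's theorem: ex(n, K_{r+1}) is achieved by the complete r-partite Turán graph T(n, r) with parts as balanced as possible, and is at most (1 − 1/r) · n^2/2. For r = 6, n = 333: the density bound is (5/6) · 110889/2 = 184815/4 ≈ 46203.75. The integer-valued extremum is e(T(333, 6)) = 46203, which is strictly less than the density bound 184815/4 since 6 ∤ 333 (the parts of T(333, 6) cannot all be equal).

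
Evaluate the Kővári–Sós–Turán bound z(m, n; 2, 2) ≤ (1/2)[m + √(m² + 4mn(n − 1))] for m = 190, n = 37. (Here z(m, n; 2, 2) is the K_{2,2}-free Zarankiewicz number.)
z(190, 37; 2, 2) ≤ (1/2)[190 + √(190² + 4·190·37·36)] = (1/2)[190 + √1048420] = 606.9619

Kővári–Sós–Turán: let r_1, ..., r_190 be the row sums and z = Σ r_i the total number of 1s. Each pair of columns can share at most one row with both entries 1 (else a 2×2 all-ones block appears), so Σ_i C(r_i, 2) ≤ C(37, 2) = 666. By convexity Σ_i C(r_i, 2) ≥ 190·C(z/190, 2) = z(z − 190)/(2·190), giving z² − 190z − 190·37·36 ≤ 0 and hence z ≤ (1/2)[190 + √(36100 + 4·253080)] = (1/2)[190 + √1048420] ≈ (1/2)(190 + 1023.9238) = 606.9619.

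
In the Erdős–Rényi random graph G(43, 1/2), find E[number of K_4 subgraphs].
E[# K_4] = C(43, 4) · (1/2)^C(4, 2) = 123410 / 2^6 = 61705/32 = 1928.28125

For each 4-subset S of vertices (there are C(43, 4) = 123410 such S), let X_S = 1 if S induces a K_4 (all C(4, 2) = 6 edges present). Then P(X_S = 1) = (1/2)^6 = 1/64. By linearity of expectation, E[# K_4] = C(43, 4) · (1/2)^6 = 123410 / 64 = 61705/32 = 1928.28125.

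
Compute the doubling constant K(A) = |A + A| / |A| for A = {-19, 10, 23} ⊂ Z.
K = |A + A| / |A| = 6/3 = 2

Enumerate A + A = {a + b : a, b ∈ A}. With |A| = 3, there are |A|^2 = 9 ordered sum pairs; collecting distinct values, A + A = {-38, -9, 4, 20, 33, 46}, so |A + A| = 6. Thus K = 6/3 = 2. For comparison, the minimum possible |A + A| over all 3-element sets is 2·3 − 1 = 5 (so min K = 5/3), attained only by arithmetic progressions.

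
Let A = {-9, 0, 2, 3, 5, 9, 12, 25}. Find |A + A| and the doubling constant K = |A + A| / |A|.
K = |A + A| / |A| = 31/8

Enumerate A + A = {a + b : a, b ∈ A}. With |A| = 8, there are |A|^2 = 64 ordered sum pairs; collecting distinct values, A + A = {-18, -9, -7, -6, -4, 0, 2, 3, 4, 5, 6, 7, 8, 9, 10, 11, 12, 14, 15, 16, 17, 18, 21, 24, 25, 27, 28, 30, 34, 37, 50}, so |A + A| = 31. Thus K = 31/8. For comparison, the minimum possible |A + A| over all 8-element sets is 2·8 − 1 = 15 (so min K = 15/8), attained only by arithmetic progressions.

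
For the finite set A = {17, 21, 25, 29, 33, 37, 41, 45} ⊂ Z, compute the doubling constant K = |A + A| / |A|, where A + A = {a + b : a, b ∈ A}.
K = |A + A| / |A| = 15/8

Enumerate A + A = {a + b : a, b ∈ A}. With |A| = 8, there are |A|^2 = 64 ordered sum pairs; collecting distinct values, A + A = {34, 38, 42, 46, 50, 54, 58, 62, 66, 70, 74, 78, 82, 86, 90}, so |A + A| = 15. Thus K = 15/8. Here |A + A| = 2|A| − 1 = 15, the minimum possible — so K = 15/8 is minimal, which holds iff A is an arithmetic progression.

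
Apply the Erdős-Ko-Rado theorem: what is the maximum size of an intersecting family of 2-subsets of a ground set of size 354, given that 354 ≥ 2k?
max |F| = C(353, 1) = 353

The Erdős-Ko-Rado theorem states: for n ≥ 2k, an intersecting family of k-subsets of an n-element set has size at most C(n − 1, k − 1), with equality for 'star' families {A ⊆ [n] : |A| = k, i ∈ A} (fix an element i). For n = 354, k = 2: C(353, 1) = 353.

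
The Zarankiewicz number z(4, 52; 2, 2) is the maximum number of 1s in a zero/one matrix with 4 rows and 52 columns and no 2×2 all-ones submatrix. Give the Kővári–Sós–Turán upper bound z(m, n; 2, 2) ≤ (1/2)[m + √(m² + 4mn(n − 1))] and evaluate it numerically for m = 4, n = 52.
z(4, 52; 2, 2) ≤ (1/2)[4 + √(4² + 4·4·52·51)] = (1/2)[4 + √42448] = 105.0146

Kővári–Sós–Turán: let r_1, ..., r_4 be the row sums and z = Σ r_i the total number of 1s. Each pair of columns can share at most one row with both entries 1 (else a 2×2 all-ones block appears), so Σ_i C(r_i, 2) ≤ C(52, 2) = 1326. By convexity Σ_i C(r_i, 2) ≥ 4·C(z/4, 2) = z(z − 4)/(2·4), giving z² − 4z − 4·52·51 ≤ 0 and hence z ≤ (1/2)[4 + √(16 + 4·10608)] = (1/2)[4 + √42448] ≈ (1/2)(4 + 206.0291) = 105.0146.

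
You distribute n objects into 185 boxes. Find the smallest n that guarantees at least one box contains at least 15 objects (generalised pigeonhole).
n = (15 − 1)·185 + 1 = 2591

By the generalised pigeonhole principle, to guarantee some box contains ≥ r objects we need more than (r − 1) · k objects total. Threshold: n = (r − 1) · k + 1. With r = 15 and k = 185: n = 14 · 185 + 1 = 2590 + 1 = 2591. For n = 2590 = 14 · 185, we can put exactly 14 objects in every box, avoiding 15 in any single one — so 2591 is tight.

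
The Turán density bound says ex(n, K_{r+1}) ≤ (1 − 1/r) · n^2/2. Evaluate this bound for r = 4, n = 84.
Turán density bound = (3/4) · 84^2/2 = 2646

Turán's theorem: ex(n, K_{r+1}) is achieved by the complete r-partite Turán graph T(n, r) with parts as balanced as possible, and is at most (1 − 1/r) · n^2/2. For r = 4, n = 84: the density bound is (3/4) · 7056/2 = 2646. Since 4 ∣ 84, the Turán graph T(84, 4) has parts of equal size 21, and its edge count e(T(84, 4)) = 2646 attains the density bound exactly.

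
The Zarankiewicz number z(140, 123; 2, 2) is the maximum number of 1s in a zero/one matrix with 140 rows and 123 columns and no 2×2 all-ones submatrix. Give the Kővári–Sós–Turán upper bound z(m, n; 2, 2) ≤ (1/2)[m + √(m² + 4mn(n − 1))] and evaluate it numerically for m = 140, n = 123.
z(140, 123; 2, 2) ≤ (1/2)[140 + √(140² + 4·140·123·122)] = (1/2)[140 + √8422960] = 1521.1168

Kővári–Sós–Turán: let r_1, ..., r_140 be the row sums and z = Σ r_i the total number of 1s. Each pair of columns can share at most one row with both entries 1 (else a 2×2 all-ones block appears), so Σ_i C(r_i, 2) ≤ C(123, 2) = 7503. By convexity Σ_i C(r_i, 2) ≥ 140·C(z/140, 2) = z(z − 140)/(2·140), giving z² − 140z − 140·123·122 ≤ 0 and hence z ≤ (1/2)[140 + √(19600 + 4·2100840)] = (1/2)[140 + √8422960] ≈ (1/2)(140 + 2902.2336) = 1521.1168.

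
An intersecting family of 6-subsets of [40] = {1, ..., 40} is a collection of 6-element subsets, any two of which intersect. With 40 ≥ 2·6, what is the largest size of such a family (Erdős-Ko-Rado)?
max |F| = C(39, 5) = 575757

The Erdős-Ko-Rado theorem states: for n ≥ 2k, an intersecting family of k-subsets of an n-element set has size at most C(n − 1, k − 1), with equality for 'star' families {A ⊆ [n] : |A| = k, i ∈ A} (fix an element i). For n = 40, k = 6: C(39, 5) = 575757.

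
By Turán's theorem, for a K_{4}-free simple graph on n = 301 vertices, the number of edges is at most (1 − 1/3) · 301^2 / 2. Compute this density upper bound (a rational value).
Turán density bound = (2/3) · 301^2/2 = 90601/3 ≈ 30200.3333

Turán's theorem: ex(n, K_{r+1}) is achieved by the complete r-partite Turán graph T(n, r) with parts as balanced as possible, and is at most (1 − 1/r) · n^2/2. For r = 3, n = 301: the density bound is (2/3) · 90601/2 = 90601/3 ≈ 30200.3333. The integer-valued extremum is e(T(301, 3)) = 30200, which is strictly less than the density bound 90601/3 since 3 ∤ 301 (the parts of T(301, 3) cannot all be equal).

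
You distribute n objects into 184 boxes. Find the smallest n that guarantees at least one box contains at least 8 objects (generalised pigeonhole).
n = (8 − 1)·184 + 1 = 1289

By the generalised pigeonhole principle, to guarantee some box contains ≥ r objects we need more than (r − 1) · k objects total. Threshold: n = (r − 1) · k + 1. With r = 8 and k = 184: n = 7 · 184 + 1 = 1288 + 1 = 1289. For n = 1288 = 7 · 184, we can put exactly 7 objects in every box, avoiding 8 in any single one — so 1289 is tight.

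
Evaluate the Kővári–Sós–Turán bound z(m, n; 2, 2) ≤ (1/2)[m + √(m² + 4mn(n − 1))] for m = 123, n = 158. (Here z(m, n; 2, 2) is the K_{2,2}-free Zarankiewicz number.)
z(123, 158; 2, 2) ≤ (1/2)[123 + √(123² + 4·123·158·157)] = (1/2)[123 + √12219681] = 1809.333

Kővári–Sós–Turán: let r_1, ..., r_123 be the row sums and z = Σ r_i the total number of 1s. Each pair of columns can share at most one row with both entries 1 (else a 2×2 all-ones block appears), so Σ_i C(r_i, 2) ≤ C(158, 2) = 12403. By convexity Σ_i C(r_i, 2) ≥ 123·C(z/123, 2) = z(z − 123)/(2·123), giving z² − 123z − 123·158·157 ≤ 0 and hence z ≤ (1/2)[123 + √(15129 + 4·3051138)] = (1/2)[123 + √12219681] ≈ (1/2)(123 + 3495.666) = 1809.333.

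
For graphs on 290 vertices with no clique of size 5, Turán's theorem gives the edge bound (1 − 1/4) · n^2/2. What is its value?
Turán density bound = (3/4) · 290^2/2 = 63075/2 ≈ 31537.5

Turán's theorem: ex(n, K_{r+1}) is achieved by the complete r-partite Turán graph T(n, r) with parts as balanced as possible, and is at most (1 − 1/r) · n^2/2. For r = 4, n = 290: the density bound is (3/4) · 84100/2 = 63075/2 ≈ 31537.5. The integer-valued extremum is e(T(290, 4)) = 31537, which is strictly less than the density bound 63075/2 since 4 ∤ 290 (the parts of T(290, 4) cannot all be equal).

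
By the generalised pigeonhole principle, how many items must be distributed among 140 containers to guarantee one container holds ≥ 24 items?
n = (24 − 1)·140 + 1 = 3221

By the generalised pigeonhole principle, to guarantee some box contains ≥ r objects we need more than (r − 1) · k objects total. Threshold: n = (r − 1) · k + 1. With r = 24 and k = 140: n = 23 · 140 + 1 = 3220 + 1 = 3221. For n = 3220 = 23 · 140, we can put exactly 23 objects in every box, avoiding 24 in any single one — so 3221 is tight.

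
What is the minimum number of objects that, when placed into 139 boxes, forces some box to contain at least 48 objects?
n = (48 − 1)·139 + 1 = 6534

By the generalised pigeonhole principle, to guarantee some box contains ≥ r objects we need more than (r − 1) · k objects total. Threshold: n = (r − 1) · k + 1. With r = 48 and k = 139: n = 47 · 139 + 1 = 6533 + 1 = 6534. For n = 6533 = 47 · 139, we can put exactly 47 objects in every box, avoiding 48 in any single one — so 6534 is tight.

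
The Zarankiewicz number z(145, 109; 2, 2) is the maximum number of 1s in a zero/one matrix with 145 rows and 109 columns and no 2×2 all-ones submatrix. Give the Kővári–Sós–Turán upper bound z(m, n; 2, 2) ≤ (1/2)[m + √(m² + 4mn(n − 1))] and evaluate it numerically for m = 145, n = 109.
z(145, 109; 2, 2) ≤ (1/2)[145 + √(145² + 4·145·109·108)] = (1/2)[145 + √6848785] = 1381.0092

Kővári–Sós–Turán: let r_1, ..., r_145 be the row sums and z = Σ r_i the total number of 1s. Each pair of columns can share at most one row with both entries 1 (else a 2×2 all-ones block appears), so Σ_i C(r_i, 2) ≤ C(109, 2) = 5886. By convexity Σ_i C(r_i, 2) ≥ 145·C(z/145, 2) = z(z − 145)/(2·145), giving z² − 145z − 145·109·108 ≤ 0 and hence z ≤ (1/2)[145 + √(21025 + 4·1706940)] = (1/2)[145 + √6848785] ≈ (1/2)(145 + 2617.0183) = 1381.0092.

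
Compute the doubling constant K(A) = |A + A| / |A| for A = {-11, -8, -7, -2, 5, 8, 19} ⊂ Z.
K = |A + A| / |A| = 27/7

Enumerate A + A = {a + b : a, b ∈ A}. With |A| = 7, there are |A|^2 = 49 ordered sum pairs; collecting distinct values, A + A = {-22, -19, -18, -16, -15, -14, -13, -10, -9, -6, -4, -3, -2, 0, 1, 3, 6, 8, 10, 11, 12, 13, 16, 17, 24, 27, 38}, so |A + A| = 27. Thus K = 27/7. For comparison, the minimum possible |A + A| over all 7-element sets is 2·7 − 1 = 13 (so min K = 13/7), attained only by arithmetic progressions.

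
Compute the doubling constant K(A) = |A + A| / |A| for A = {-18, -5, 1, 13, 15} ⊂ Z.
K = |A + A| / |A| = 15/5 = 3

Enumerate A + A = {a + b : a, b ∈ A}. With |A| = 5, there are |A|^2 = 25 ordered sum pairs; collecting distinct values, A + A = {-36, -23, -17, -10, -5, -4, -3, 2, 8, 10, 14, 16, 26, 28, 30}, so |A + A| = 15. Thus K = 15/5 = 3. For comparison, the minimum possible |A + A| over all 5-element sets is 2·5 − 1 = 9 (so min K = 9/5), attained only by arithmetic progressions.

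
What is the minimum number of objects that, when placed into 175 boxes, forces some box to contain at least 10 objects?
n = (10 − 1)·175 + 1 = 1576

By the generalised pigeonhole principle, to guarantee some box contains ≥ r objects we need more than (r − 1) · k objects total. Threshold: n = (r − 1) · k + 1. With r = 10 and k = 175: n = 9 · 175 + 1 = 1575 + 1 = 1576. For n = 1575 = 9 · 175, we can put exactly 9 objects in every box, avoiding 10 in any single one — so 1576 is tight.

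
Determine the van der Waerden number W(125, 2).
W(125, 2) = 125 + 1 = 126

A 2-term AP is any pair of integers, so a monochromatic 2-AP exists iff some colour is used at least twice. With 125 colours, the colouring i ↦ i on {1, ..., 125} uses each colour once, avoiding any monochromatic pair, so W(125, 2) > 125. For {1, ..., 126}, pigeonhole forces two integers of the same colour, which form a monochromatic 2-AP. Hence W(125, 2) = 126.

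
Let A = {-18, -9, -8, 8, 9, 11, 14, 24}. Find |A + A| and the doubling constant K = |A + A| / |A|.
K = |A + A| / |A| = 32/8 = 4

Enumerate A + A = {a + b : a, b ∈ A}. With |A| = 8, there are |A|^2 = 64 ordered sum pairs; collecting distinct values, A + A = {-36, -27, -26, -18, -17, -16, -10, -9, -7, -4, -1, 0, 1, 2, 3, 5, 6, 15, 16, 17, 18, 19, 20, 22, 23, 25, 28, 32, 33, 35, 38, 48}, so |A + A| = 32. Thus K = 32/8 = 4. For comparison, the minimum possible |A + A| over all 8-element sets is 2·8 − 1 = 15 (so min K = 15/8), attained only by arithmetic progressions.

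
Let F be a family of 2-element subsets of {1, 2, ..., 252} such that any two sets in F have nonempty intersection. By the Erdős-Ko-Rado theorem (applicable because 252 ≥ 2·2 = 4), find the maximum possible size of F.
max |F| = C(251, 1) = 251

Erdős-Ko-Rado (1961): when n ≥ 2k, max |F| = C(n−1, k−1). The bound is attained by the star {A : i ∈ A} for any fixed i ∈ [n]. Here C(252−1, 2−1) = C(251, 1) = 251.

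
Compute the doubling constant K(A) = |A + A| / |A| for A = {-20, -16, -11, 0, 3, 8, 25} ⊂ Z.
K = |A + A| / |A| = 27/7

Enumerate A + A = {a + b : a, b ∈ A}. With |A| = 7, there are |A|^2 = 49 ordered sum pairs; collecting distinct values, A + A = {-40, -36, -32, -31, -27, -22, -20, -17, -16, -13, -12, -11, -8, -3, 0, 3, 5, 6, 8, 9, 11, 14, 16, 25, 28, 33, 50}, so |A + A| = 27. Thus K = 27/7. For comparison, the minimum possible |A + A| over all 7-element sets is 2·7 − 1 = 13 (so min K = 13/7), attained only by arithmetic progressions.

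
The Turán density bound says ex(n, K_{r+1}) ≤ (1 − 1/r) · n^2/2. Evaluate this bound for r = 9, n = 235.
Turán density bound = (8/9) · 235^2/2 = 220900/9 ≈ 24544.4444

Turán's theorem: ex(n, K_{r+1}) is achieved by the complete r-partite Turán graph T(n, r) with parts as balanced as possible, and is at most (1 − 1/r) · n^2/2. For r = 9, n = 235: the density bound is (8/9) · 55225/2 = 220900/9 ≈ 24544.4444. The integer-valued extremum is e(T(235, 9)) = 24544, which is strictly less than the density bound 220900/9 since 9 ∤ 235 (the parts of T(235, 9) cannot all be equal).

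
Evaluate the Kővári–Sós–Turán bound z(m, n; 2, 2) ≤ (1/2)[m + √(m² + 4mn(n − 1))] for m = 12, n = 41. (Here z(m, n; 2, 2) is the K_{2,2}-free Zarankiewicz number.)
z(12, 41; 2, 2) ≤ (1/2)[12 + √(12² + 4·12·41·40)] = (1/2)[12 + √78864] = 146.4137

Kővári–Sós–Turán: let r_1, ..., r_12 be the row sums and z = Σ r_i the total number of 1s. Each pair of columns can share at most one row with both entries 1 (else a 2×2 all-ones block appears), so Σ_i C(r_i, 2) ≤ C(41, 2) = 820. By convexity Σ_i C(r_i, 2) ≥ 12·C(z/12, 2) = z(z − 12)/(2·12), giving z² − 12z − 12·41·40 ≤ 0 and hence z ≤ (1/2)[12 + √(144 + 4·19680)] = (1/2)[12 + √78864] ≈ (1/2)(12 + 280.8273) = 146.4137.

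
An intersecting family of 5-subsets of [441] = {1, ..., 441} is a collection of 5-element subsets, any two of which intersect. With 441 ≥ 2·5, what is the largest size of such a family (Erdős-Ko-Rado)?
max |F| = C(440, 4) = 1540499290

The Erdős-Ko-Rado theorem states: for n ≥ 2k, an intersecting family of k-subsets of an n-element set has size at most C(n − 1, k − 1), with equality for 'star' families {A ⊆ [n] : |A| = k, i ∈ A} (fix an element i). For n = 441, k = 5: C(440, 4) = 1540499290.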